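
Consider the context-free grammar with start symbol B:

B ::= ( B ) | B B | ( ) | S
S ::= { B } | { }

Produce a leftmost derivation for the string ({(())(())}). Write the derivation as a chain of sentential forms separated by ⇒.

B ⇒ (B) ⇒ (S) ⇒ ({B}) ⇒ ({BB}) ⇒ ({(B)B}) ⇒ ({(())B}) ⇒ ({(())(B)}) ⇒ ({(())(())})

B ⇒ (B)   [B ::= ( B )]
(B) ⇒ (S)   [B ::= S]
(S) ⇒ ({B})   [S ::= { B }]
({B}) ⇒ ({BB})   [B ::= B B]
({BB}) ⇒ ({(B)B})   [B ::= ( B )]
({(B)B}) ⇒ ({(())B})   [B ::= ( )]
({(())B}) ⇒ ({(())(B)})   [B ::= ( B )]
({(())(B)}) ⇒ ({(())(())})   [B ::= ( )]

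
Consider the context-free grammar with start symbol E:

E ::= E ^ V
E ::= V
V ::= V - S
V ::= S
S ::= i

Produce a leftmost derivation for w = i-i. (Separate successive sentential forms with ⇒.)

E ⇒ V ⇒ V-S ⇒ S-S ⇒ i-S ⇒ i-i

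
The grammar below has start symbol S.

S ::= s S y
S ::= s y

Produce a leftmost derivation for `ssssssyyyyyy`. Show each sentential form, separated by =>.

S=>sSy=>ssSyy=>sssSyyy=>ssssSyyyy=>sssssSyyyyy=>ssssssyyyyyy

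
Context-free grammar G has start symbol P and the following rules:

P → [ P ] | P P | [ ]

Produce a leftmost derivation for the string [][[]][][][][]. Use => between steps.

P => PP => PPP => PPPP => PPPPP => []PPPP => [][P]PPP => [][[]]PPP => [][[]]PPPP => [][[]][]PPP => [][[]][][]PP => [][[]][][][]P => [][[]][][][][]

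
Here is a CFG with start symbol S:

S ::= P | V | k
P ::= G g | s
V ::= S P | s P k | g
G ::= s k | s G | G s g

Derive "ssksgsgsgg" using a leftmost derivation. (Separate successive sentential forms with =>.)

S=>P=>Gg=>Gsgg=>Gsgsgg=>Gsgsgsgg=>sGsgsgsgg=>ssksgsgsgg

S => P   [S ::= P]
P => Gg   [P ::= G g]
Gg => Gsgg   [G ::= G s g]
Gsgg => Gsgsgg   [G ::= G s g]
Gsgsgg => Gsgsgsgg   [G ::= G s g]
Gsgsgsgg => sGsgsgsgg   [G ::= s G]
sGsgsgsgg => ssksgsgsgg   [G ::= s k]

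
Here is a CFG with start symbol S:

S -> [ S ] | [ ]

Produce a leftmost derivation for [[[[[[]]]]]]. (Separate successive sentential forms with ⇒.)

S ⇒ [S]   [S -> [ S ]]
[S] ⇒ [[S]]   [S -> [ S ]]
[[S]] ⇒ [[[S]]]   [S -> [ S ]]
[[[S]]] ⇒ [[[[S]]]]   [S -> [ S ]]
[[[[S]]]] ⇒ [[[[[S]]]]]   [S -> [ S ]]
[[[[[S]]]]] ⇒ [[[[[[]]]]]]   [S -> [ ]]

S ⇒ [S] ⇒ [[S]] ⇒ [[[S]]] ⇒ [[[[S]]]] ⇒ [[[[[S]]]]] ⇒ [[[[[[]]]]]]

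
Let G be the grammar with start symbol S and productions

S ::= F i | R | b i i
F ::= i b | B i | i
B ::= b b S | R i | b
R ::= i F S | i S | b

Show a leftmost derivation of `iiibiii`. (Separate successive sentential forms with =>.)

S => R   [S ::= R]
R => iS   [R ::= i S]
iS => iR   [S ::= R]
iR => iiFS   [R ::= i F S]
iiFS => iiiS   [F ::= i]
iiiS => iiiFi   [S ::= F i]
iiiFi => iiiBii   [F ::= B i]
iiiBii => iiiRiii   [B ::= R i]
iiiRiii => iiibiii   [R ::= b]

S => R => iS => iR => iiFS => iiiS => iiiFi => iiiBii => iiiRiii => iiibiii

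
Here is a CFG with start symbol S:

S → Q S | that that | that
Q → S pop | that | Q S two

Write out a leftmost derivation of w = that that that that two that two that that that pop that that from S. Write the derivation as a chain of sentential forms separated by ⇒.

S ⇒ Q S   [S → Q S]
Q S ⇒ S pop S   [Q → S pop]
S pop S ⇒ Q S pop S   [S → Q S]
Q S pop S ⇒ Q S two S pop S   [Q → Q S two]
Q S two S pop S ⇒ Q S two S two S pop S   [Q → Q S two]
Q S two S two S pop S ⇒ that S two S two S pop S   [Q → that]
that S two S two S pop S ⇒ that Q S two S two S pop S   [S → Q S]
that Q S two S two S pop S ⇒ that that S two S two S pop S   [Q → that]
that that S two S two S pop S ⇒ that that that that two S two S pop S   [S → that that]
that that that that two S two S pop S ⇒ that that that that two that two S pop S   [S → that]
that that that that two that two S pop S ⇒ that that that that two that two Q S pop S   [S → Q S]
that that that that two that two Q S pop S ⇒ that that that that two that two that S pop S   [Q → that]
that that that that two that two that S pop S ⇒ that that that that two that two that that that pop S   [S → that that]
that that that that two that two that that that pop S ⇒ that that that that two that two that that that pop that that   [S → that that]

S ⇒ Q S ⇒ S pop S ⇒ Q S pop S ⇒ Q S two S pop S ⇒ Q S two S two S pop S ⇒ that S two S two S pop S ⇒ that Q S two S two S pop S ⇒ that that S two S two S pop S ⇒ that that that that two S two S pop S ⇒ that that that that two that two S pop S ⇒ that that that that two that two Q S pop S ⇒ that that that that two that two that S pop S ⇒ that that that that two that two that that that pop S ⇒ that that that that two that two that that that pop that that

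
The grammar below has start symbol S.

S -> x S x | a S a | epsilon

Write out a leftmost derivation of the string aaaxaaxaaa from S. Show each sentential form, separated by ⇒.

S ⇒ aSa ⇒ aaSaa ⇒ aaaSaaa ⇒ aaaxSxaaa ⇒ aaaxaSaxaaa ⇒ aaaxaaxaaa

S ⇒ aSa   [S -> a S a]
aSa ⇒ aaSaa   [S -> a S a]
aaSaa ⇒ aaaSaaa   [S -> a S a]
aaaSaaa ⇒ aaaxSxaaa   [S -> x S x]
aaaxSxaaa ⇒ aaaxaSaxaaa   [S -> a S a]
aaaxaSaxaaa ⇒ aaaxaaxaaa   [S -> epsilon]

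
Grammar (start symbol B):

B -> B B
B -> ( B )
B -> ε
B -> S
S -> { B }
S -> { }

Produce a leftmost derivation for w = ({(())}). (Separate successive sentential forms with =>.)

B => (B) => (S) => ({B}) => ({BB}) => ({BBB}) => ({BBBB}) => ({(B)BBB}) => ({((B))BBB}) => ({(())BBB}) => ({(())BB}) => ({(())B}) => ({(())})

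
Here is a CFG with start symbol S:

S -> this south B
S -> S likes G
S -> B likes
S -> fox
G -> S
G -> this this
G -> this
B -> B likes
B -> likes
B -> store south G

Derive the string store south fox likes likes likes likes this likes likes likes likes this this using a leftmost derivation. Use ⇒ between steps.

S ⇒ S likes G ⇒ S likes G likes G ⇒ B likes likes G likes G ⇒ B likes likes likes G likes G ⇒ B likes likes likes likes G likes G ⇒ store south G likes likes likes likes G likes G ⇒ store south S likes likes likes likes G likes G ⇒ store south fox likes likes likes likes G likes G ⇒ store south fox likes likes likes likes this likes G ⇒ store south fox likes likes likes likes this likes S ⇒ store south fox likes likes likes likes this likes S likes G ⇒ store south fox likes likes likes likes this likes B likes likes G ⇒ store south fox likes likes likes likes this likes likes likes likes G ⇒ store south fox likes likes likes likes this likes likes likes likes this this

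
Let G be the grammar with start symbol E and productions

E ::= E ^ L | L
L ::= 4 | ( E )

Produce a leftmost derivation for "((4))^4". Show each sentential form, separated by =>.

E => E^L   [E ::= E ^ L]
E^L => L^L   [E ::= L]
L^L => (E)^L   [L ::= ( E )]
(E)^L => (L)^L   [E ::= L]
(L)^L => ((E))^L   [L ::= ( E )]
((E))^L => ((L))^L   [E ::= L]
((L))^L => ((4))^L   [L ::= 4]
((4))^L => ((4))^4   [L ::= 4]

E => E^L => L^L => (E)^L => (L)^L => ((E))^L => ((L))^L => ((4))^L => ((4))^4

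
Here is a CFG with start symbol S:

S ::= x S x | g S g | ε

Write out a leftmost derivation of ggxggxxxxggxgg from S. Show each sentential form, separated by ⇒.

S⇒gSg⇒ggSgg⇒ggxSxgg⇒ggxgSgxgg⇒ggxggSggxgg⇒ggxggxSxggxgg⇒ggxggxxSxxggxgg⇒ggxggxxxxggxgg

S ⇒ gSg   [S ::= g S g]
gSg ⇒ ggSgg   [S ::= g S g]
ggSgg ⇒ ggxSxgg   [S ::= x S x]
ggxSxgg ⇒ ggxgSgxgg   [S ::= g S g]
ggxgSgxgg ⇒ ggxggSggxgg   [S ::= g S g]
ggxggSggxgg ⇒ ggxggxSxggxgg   [S ::= x S x]
ggxggxSxggxgg ⇒ ggxggxxSxxggxgg   [S ::= x S x]
ggxggxxSxxggxgg ⇒ ggxggxxxxggxgg   [S ::= ε]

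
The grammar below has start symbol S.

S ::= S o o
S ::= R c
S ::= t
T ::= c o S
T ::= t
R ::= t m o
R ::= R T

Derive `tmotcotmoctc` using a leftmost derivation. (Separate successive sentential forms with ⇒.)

S ⇒ Rc   [S ::= R c]
Rc ⇒ RTc   [R ::= R T]
RTc ⇒ RTTc   [R ::= R T]
RTTc ⇒ RTTTc   [R ::= R T]
RTTTc ⇒ tmoTTTc   [R ::= t m o]
tmoTTTc ⇒ tmotTTc   [T ::= t]
tmotTTc ⇒ tmotcoSTc   [T ::= c o S]
tmotcoSTc ⇒ tmotcoRcTc   [S ::= R c]
tmotcoRcTc ⇒ tmotcotmocTc   [R ::= t m o]
tmotcotmocTc ⇒ tmotcotmoctc   [T ::= t]

S ⇒ Rc ⇒ RTc ⇒ RTTc ⇒ RTTTc ⇒ tmoTTTc ⇒ tmotTTc ⇒ tmotcoSTc ⇒ tmotcoRcTc ⇒ tmotcotmocTc ⇒ tmotcotmoctc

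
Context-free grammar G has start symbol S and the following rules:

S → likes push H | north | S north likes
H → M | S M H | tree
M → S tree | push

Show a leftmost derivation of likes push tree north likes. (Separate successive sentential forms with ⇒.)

S ⇒ S north likes ⇒ likes push H north likes ⇒ likes push tree north likes

S ⇒ S north likes   [S → S north likes]
S north likes ⇒ likes push H north likes   [S → likes push H]
likes push H north likes ⇒ likes push tree north likes   [H → tree]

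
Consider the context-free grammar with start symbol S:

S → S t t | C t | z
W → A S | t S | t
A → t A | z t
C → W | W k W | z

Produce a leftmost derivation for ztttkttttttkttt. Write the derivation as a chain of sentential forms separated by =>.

S=>Ct=>Wt=>ASt=>ztSt=>ztCtt=>ztWkWtt=>zttSkWtt=>zttSttkWtt=>zttSttttkWtt=>zttCtttttkWtt=>zttWkWtttttkWtt=>ztttkWtttttkWtt=>ztttkttttttkWtt=>ztttkttttttkttt

S => Ct   [S → C t]
Ct => Wt   [C → W]
Wt => ASt   [W → A S]
ASt => ztSt   [A → z t]
ztSt => ztCtt   [S → C t]
ztCtt => ztWkWtt   [C → W k W]
ztWkWtt => zttSkWtt   [W → t S]
zttSkWtt => zttSttkWtt   [S → S t t]
zttSttkWtt => zttSttttkWtt   [S → S t t]
zttSttttkWtt => zttCtttttkWtt   [S → C t]
zttCtttttkWtt => zttWkWtttttkWtt   [C → W k W]
zttWkWtttttkWtt => ztttkWtttttkWtt   [W → t]
ztttkWtttttkWtt => ztttkttttttkWtt   [W → t]
ztttkttttttkWtt => ztttkttttttkttt   [W → t]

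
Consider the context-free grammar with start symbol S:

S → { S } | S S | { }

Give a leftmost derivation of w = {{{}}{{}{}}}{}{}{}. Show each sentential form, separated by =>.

S => SS   [S → S S]
SS => SSS   [S → S S]
SSS => SSSS   [S → S S]
SSSS => {S}SSS   [S → { S }]
{S}SSS => {SS}SSS   [S → S S]
{SS}SSS => {{S}S}SSS   [S → { S }]
{{S}S}SSS => {{{}}S}SSS   [S → { }]
{{{}}S}SSS => {{{}}{S}}SSS   [S → { S }]
{{{}}{S}}SSS => {{{}}{SS}}SSS   [S → S S]
{{{}}{SS}}SSS => {{{}}{{}S}}SSS   [S → { }]
{{{}}{{}S}}SSS => {{{}}{{}{}}}SSS   [S → { }]
{{{}}{{}{}}}SSS => {{{}}{{}{}}}{}SS   [S → { }]
{{{}}{{}{}}}{}SS => {{{}}{{}{}}}{}{}S   [S → { }]
{{{}}{{}{}}}{}{}S => {{{}}{{}{}}}{}{}{}   [S → { }]

S => SS => SSS => SSSS => {S}SSS => {SS}SSS => {{S}S}SSS => {{{}}S}SSS => {{{}}{S}}SSS => {{{}}{SS}}SSS => {{{}}{{}S}}SSS => {{{}}{{}{}}}SSS => {{{}}{{}{}}}{}SS => {{{}}{{}{}}}{}{}S => {{{}}{{}{}}}{}{}{}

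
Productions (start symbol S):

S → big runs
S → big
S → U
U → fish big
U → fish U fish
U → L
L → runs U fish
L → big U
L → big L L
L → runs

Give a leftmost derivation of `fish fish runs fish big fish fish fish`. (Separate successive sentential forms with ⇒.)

S ⇒ U   [S → U]
U ⇒ fish U fish   [U → fish U fish]
fish U fish ⇒ fish fish U fish fish   [U → fish U fish]
fish fish U fish fish ⇒ fish fish L fish fish   [U → L]
fish fish L fish fish ⇒ fish fish runs U fish fish fish   [L → runs U fish]
fish fish runs U fish fish fish ⇒ fish fish runs fish big fish fish fish   [U → fish big]

S ⇒ U ⇒ fish U fish ⇒ fish fish U fish fish ⇒ fish fish L fish fish ⇒ fish fish runs U fish fish fish ⇒ fish fish runs fish big fish fish fish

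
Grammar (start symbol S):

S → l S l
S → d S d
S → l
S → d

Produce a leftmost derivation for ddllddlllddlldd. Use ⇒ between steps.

S ⇒ dSd ⇒ ddSdd ⇒ ddlSldd ⇒ ddllSlldd ⇒ ddlldSdlldd ⇒ ddllddSddlldd ⇒ ddllddlSlddlldd ⇒ ddllddlllddlldd

S ⇒ dSd   [S → d S d]
dSd ⇒ ddSdd   [S → d S d]
ddSdd ⇒ ddlSldd   [S → l S l]
ddlSldd ⇒ ddllSlldd   [S → l S l]
ddllSlldd ⇒ ddlldSdlldd   [S → d S d]
ddlldSdlldd ⇒ ddllddSddlldd   [S → d S d]
ddllddSddlldd ⇒ ddllddlSlddlldd   [S → l S l]
ddllddlSlddlldd ⇒ ddllddlllddlldd   [S → l]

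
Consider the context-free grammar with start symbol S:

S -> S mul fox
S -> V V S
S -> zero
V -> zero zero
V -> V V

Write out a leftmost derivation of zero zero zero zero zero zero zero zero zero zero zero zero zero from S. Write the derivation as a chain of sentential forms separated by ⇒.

S ⇒ V V S ⇒ zero zero V S ⇒ zero zero V V S ⇒ zero zero zero zero V S ⇒ zero zero zero zero V V S ⇒ zero zero zero zero zero zero V S ⇒ zero zero zero zero zero zero V V S ⇒ zero zero zero zero zero zero V V V S ⇒ zero zero zero zero zero zero zero zero V V S ⇒ zero zero zero zero zero zero zero zero zero zero V S ⇒ zero zero zero zero zero zero zero zero zero zero zero zero S ⇒ zero zero zero zero zero zero zero zero zero zero zero zero zero

S ⇒ V V S   [S -> V V S]
V V S ⇒ zero zero V S   [V -> zero zero]
zero zero V S ⇒ zero zero V V S   [V -> V V]
zero zero V V S ⇒ zero zero zero zero V S   [V -> zero zero]
zero zero zero zero V S ⇒ zero zero zero zero V V S   [V -> V V]
zero zero zero zero V V S ⇒ zero zero zero zero zero zero V S   [V -> zero zero]
zero zero zero zero zero zero V S ⇒ zero zero zero zero zero zero V V S   [V -> V V]
zero zero zero zero zero zero V V S ⇒ zero zero zero zero zero zero V V V S   [V -> V V]
zero zero zero zero zero zero V V V S ⇒ zero zero zero zero zero zero zero zero V V S   [V -> zero zero]
zero zero zero zero zero zero zero zero V V S ⇒ zero zero zero zero zero zero zero zero zero zero V S   [V -> zero zero]
zero zero zero zero zero zero zero zero zero zero V S ⇒ zero zero zero zero zero zero zero zero zero zero zero zero S   [V -> zero zero]
zero zero zero zero zero zero zero zero zero zero zero zero S ⇒ zero zero zero zero zero zero zero zero zero zero zero zero zero   [S -> zero]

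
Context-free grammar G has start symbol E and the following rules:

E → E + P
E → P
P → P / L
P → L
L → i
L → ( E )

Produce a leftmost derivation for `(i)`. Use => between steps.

E => P => L => (E) => (P) => (L) => (i)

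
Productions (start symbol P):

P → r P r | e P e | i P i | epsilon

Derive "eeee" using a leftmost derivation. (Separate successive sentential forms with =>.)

P => ePe => eePee => eeee

P => ePe   [P → e P e]
ePe => eePee   [P → e P e]
eePee => eeee   [P → epsilon]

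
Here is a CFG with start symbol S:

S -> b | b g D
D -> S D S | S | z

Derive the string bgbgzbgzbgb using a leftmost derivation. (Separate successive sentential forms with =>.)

S => bgD => bgSDS => bgbgDDS => bgbgzDS => bgbgzSS => bgbgzbgDS => bgbgzbgzS => bgbgzbgzbgD => bgbgzbgzbgS => bgbgzbgzbgb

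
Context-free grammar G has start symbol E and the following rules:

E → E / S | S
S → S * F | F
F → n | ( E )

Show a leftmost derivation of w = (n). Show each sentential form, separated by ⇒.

E ⇒ S ⇒ F ⇒ (E) ⇒ (S) ⇒ (F) ⇒ (n)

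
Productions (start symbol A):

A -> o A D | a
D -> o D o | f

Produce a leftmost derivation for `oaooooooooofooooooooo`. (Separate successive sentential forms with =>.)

A => oAD   [A -> o A D]
oAD => oaD   [A -> a]
oaD => oaoDo   [D -> o D o]
oaoDo => oaooDoo   [D -> o D o]
oaooDoo => oaoooDooo   [D -> o D o]
oaoooDooo => oaooooDoooo   [D -> o D o]
oaooooDoooo => oaoooooDooooo   [D -> o D o]
oaoooooDooooo => oaooooooDoooooo   [D -> o D o]
oaooooooDoooooo => oaoooooooDooooooo   [D -> o D o]
oaoooooooDooooooo => oaooooooooDoooooooo   [D -> o D o]
oaooooooooDoooooooo => oaoooooooooDooooooooo   [D -> o D o]
oaoooooooooDooooooooo => oaooooooooofooooooooo   [D -> f]

A => oAD => oaD => oaoDo => oaooDoo => oaoooDooo => oaooooDoooo => oaoooooDooooo => oaooooooDoooooo => oaoooooooDooooooo => oaooooooooDoooooooo => oaoooooooooDooooooooo => oaooooooooofooooooooo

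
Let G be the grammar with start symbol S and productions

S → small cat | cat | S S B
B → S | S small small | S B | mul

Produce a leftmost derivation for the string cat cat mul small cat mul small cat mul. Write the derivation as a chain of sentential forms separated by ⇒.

S ⇒ S S B ⇒ S S B S B ⇒ S S B S B S B ⇒ cat S B S B S B ⇒ cat cat B S B S B ⇒ cat cat mul S B S B ⇒ cat cat mul small cat B S B ⇒ cat cat mul small cat mul S B ⇒ cat cat mul small cat mul small cat B ⇒ cat cat mul small cat mul small cat mul

S ⇒ S S B   [S → S S B]
S S B ⇒ S S B S B   [S → S S B]
S S B S B ⇒ S S B S B S B   [S → S S B]
S S B S B S B ⇒ cat S B S B S B   [S → cat]
cat S B S B S B ⇒ cat cat B S B S B   [S → cat]
cat cat B S B S B ⇒ cat cat mul S B S B   [B → mul]
cat cat mul S B S B ⇒ cat cat mul small cat B S B   [S → small cat]
cat cat mul small cat B S B ⇒ cat cat mul small cat mul S B   [B → mul]
cat cat mul small cat mul S B ⇒ cat cat mul small cat mul small cat B   [S → small cat]
cat cat mul small cat mul small cat B ⇒ cat cat mul small cat mul small cat mul   [B → mul]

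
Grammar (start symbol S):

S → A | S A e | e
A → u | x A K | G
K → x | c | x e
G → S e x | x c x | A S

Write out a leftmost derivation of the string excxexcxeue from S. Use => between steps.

S=>SAe=>SAeAe=>SAeAeAe=>eAeAeAe=>eGeAeAe=>excxeAeAe=>excxeGeAe=>excxexcxeAe=>excxexcxeue

S => SAe   [S → S A e]
SAe => SAeAe   [S → S A e]
SAeAe => SAeAeAe   [S → S A e]
SAeAeAe => eAeAeAe   [S → e]
eAeAeAe => eGeAeAe   [A → G]
eGeAeAe => excxeAeAe   [G → x c x]
excxeAeAe => excxeGeAe   [A → G]
excxeGeAe => excxexcxeAe   [G → x c x]
excxexcxeAe => excxexcxeue   [A → u]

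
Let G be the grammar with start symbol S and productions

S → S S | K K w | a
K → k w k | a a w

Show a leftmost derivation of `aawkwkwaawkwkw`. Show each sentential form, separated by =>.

S => SS   [S → S S]
SS => KKwS   [S → K K w]
KKwS => aawKwS   [K → a a w]
aawKwS => aawkwkwS   [K → k w k]
aawkwkwS => aawkwkwKKw   [S → K K w]
aawkwkwKKw => aawkwkwaawKw   [K → a a w]
aawkwkwaawKw => aawkwkwaawkwkw   [K → k w k]

S=>SS=>KKwS=>aawKwS=>aawkwkwS=>aawkwkwKKw=>aawkwkwaawKw=>aawkwkwaawkwkw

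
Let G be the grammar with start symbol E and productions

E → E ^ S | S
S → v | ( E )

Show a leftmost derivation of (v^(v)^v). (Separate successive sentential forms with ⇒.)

E ⇒ S ⇒ (E) ⇒ (E^S) ⇒ (E^S^S) ⇒ (S^S^S) ⇒ (v^S^S) ⇒ (v^(E)^S) ⇒ (v^(S)^S) ⇒ (v^(v)^S) ⇒ (v^(v)^v)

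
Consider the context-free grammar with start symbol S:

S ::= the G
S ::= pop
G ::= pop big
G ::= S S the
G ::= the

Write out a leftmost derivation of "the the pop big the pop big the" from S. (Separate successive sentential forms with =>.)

S => the G => the S S the => the the G S the => the the pop big S the => the the pop big the G the => the the pop big the pop big the

S => the G   [S ::= the G]
the G => the S S the   [G ::= S S the]
the S S the => the the G S the   [S ::= the G]
the the G S the => the the pop big S the   [G ::= pop big]
the the pop big S the => the the pop big the G the   [S ::= the G]
the the pop big the G the => the the pop big the pop big the   [G ::= pop big]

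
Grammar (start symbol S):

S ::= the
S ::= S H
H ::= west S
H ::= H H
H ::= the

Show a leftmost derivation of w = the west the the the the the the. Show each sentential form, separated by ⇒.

S ⇒ S H   [S ::= S H]
S H ⇒ S H H   [S ::= S H]
S H H ⇒ the H H   [S ::= the]
the H H ⇒ the H H H   [H ::= H H]
the H H H ⇒ the H H H H   [H ::= H H]
the H H H H ⇒ the west S H H H   [H ::= west S]
the west S H H H ⇒ the west S H H H H   [S ::= S H]
the west S H H H H ⇒ the west S H H H H H   [S ::= S H]
the west S H H H H H ⇒ the west the H H H H H   [S ::= the]
the west the H H H H H ⇒ the west the the H H H H   [H ::= the]
the west the the H H H H ⇒ the west the the the H H H   [H ::= the]
the west the the the H H H ⇒ the west the the the the H H   [H ::= the]
the west the the the the H H ⇒ the west the the the the the H   [H ::= the]
the west the the the the the H ⇒ the west the the the the the the   [H ::= the]

S ⇒ S H ⇒ S H H ⇒ the H H ⇒ the H H H ⇒ the H H H H ⇒ the west S H H H ⇒ the west S H H H H ⇒ the west S H H H H H ⇒ the west the H H H H H ⇒ the west the the H H H H ⇒ the west the the the H H H ⇒ the west the the the the H H ⇒ the west the the the the the H ⇒ the west the the the the the the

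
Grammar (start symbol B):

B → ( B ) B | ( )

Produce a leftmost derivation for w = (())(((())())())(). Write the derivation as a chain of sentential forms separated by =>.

B => (B)B   [B → ( B ) B]
(B)B => (())B   [B → ( )]
(())B => (())(B)B   [B → ( B ) B]
(())(B)B => (())((B)B)B   [B → ( B ) B]
(())((B)B)B => (())(((B)B)B)B   [B → ( B ) B]
(())(((B)B)B)B => (())(((())B)B)B   [B → ( )]
(())(((())B)B)B => (())(((())())B)B   [B → ( )]
(())(((())())B)B => (())(((())())())B   [B → ( )]
(())(((())())())B => (())(((())())())()   [B → ( )]

B => (B)B => (())B => (())(B)B => (())((B)B)B => (())(((B)B)B)B => (())(((())B)B)B => (())(((())())B)B => (())(((())())())B => (())(((())())())()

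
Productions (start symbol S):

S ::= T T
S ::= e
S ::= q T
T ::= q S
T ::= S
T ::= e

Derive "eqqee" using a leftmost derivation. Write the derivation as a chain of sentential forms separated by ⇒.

S⇒TT⇒ST⇒eT⇒eqS⇒eqTT⇒eqST⇒eqqTT⇒eqqST⇒eqqeT⇒eqqee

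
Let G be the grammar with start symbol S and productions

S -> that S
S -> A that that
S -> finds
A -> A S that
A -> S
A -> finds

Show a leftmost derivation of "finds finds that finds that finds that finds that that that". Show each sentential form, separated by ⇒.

S ⇒ A that that   [S -> A that that]
A that that ⇒ A S that that that   [A -> A S that]
A S that that that ⇒ A S that S that that that   [A -> A S that]
A S that S that that that ⇒ A S that S that S that that that   [A -> A S that]
A S that S that S that that that ⇒ A S that S that S that S that that that   [A -> A S that]
A S that S that S that S that that that ⇒ finds S that S that S that S that that that   [A -> finds]
finds S that S that S that S that that that ⇒ finds finds that S that S that S that that that   [S -> finds]
finds finds that S that S that S that that that ⇒ finds finds that finds that S that S that that that   [S -> finds]
finds finds that finds that S that S that that that ⇒ finds finds that finds that finds that S that that that   [S -> finds]
finds finds that finds that finds that S that that that ⇒ finds finds that finds that finds that finds that that that   [S -> finds]

S ⇒ A that that ⇒ A S that that that ⇒ A S that S that that that ⇒ A S that S that S that that that ⇒ A S that S that S that S that that that ⇒ finds S that S that S that S that that that ⇒ finds finds that S that S that S that that that ⇒ finds finds that finds that S that S that that that ⇒ finds finds that finds that finds that S that that that ⇒ finds finds that finds that finds that finds that that that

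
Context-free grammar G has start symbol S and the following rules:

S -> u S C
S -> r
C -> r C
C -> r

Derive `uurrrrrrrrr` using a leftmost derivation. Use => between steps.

S => uSC => uuSCC => uurCC => uurrCC => uurrrCC => uurrrrCC => uurrrrrCC => uurrrrrrCC => uurrrrrrrC => uurrrrrrrrC => uurrrrrrrrr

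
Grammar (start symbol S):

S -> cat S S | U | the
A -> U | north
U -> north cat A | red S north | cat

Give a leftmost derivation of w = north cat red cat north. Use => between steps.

S => U => north cat A => north cat U => north cat red S north => north cat red U north => north cat red cat north

S => U   [S -> U]
U => north cat A   [U -> north cat A]
north cat A => north cat U   [A -> U]
north cat U => north cat red S north   [U -> red S north]
north cat red S north => north cat red U north   [S -> U]
north cat red U north => north cat red cat north   [U -> cat]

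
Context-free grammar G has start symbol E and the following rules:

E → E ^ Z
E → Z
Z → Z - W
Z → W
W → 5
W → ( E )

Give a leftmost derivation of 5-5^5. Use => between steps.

E => E^Z   [E → E ^ Z]
E^Z => Z^Z   [E → Z]
Z^Z => Z-W^Z   [Z → Z - W]
Z-W^Z => W-W^Z   [Z → W]
W-W^Z => 5-W^Z   [W → 5]
5-W^Z => 5-5^Z   [W → 5]
5-5^Z => 5-5^W   [Z → W]
5-5^W => 5-5^5   [W → 5]

E => E^Z => Z^Z => Z-W^Z => W-W^Z => 5-W^Z => 5-5^Z => 5-5^W => 5-5^5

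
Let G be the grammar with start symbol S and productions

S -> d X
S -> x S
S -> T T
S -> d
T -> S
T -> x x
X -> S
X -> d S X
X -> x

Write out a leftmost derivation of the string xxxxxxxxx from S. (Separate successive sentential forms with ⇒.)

S⇒TT⇒ST⇒TTT⇒STT⇒xSTT⇒xTTTT⇒xxxTTT⇒xxxxxTT⇒xxxxxxxT⇒xxxxxxxxx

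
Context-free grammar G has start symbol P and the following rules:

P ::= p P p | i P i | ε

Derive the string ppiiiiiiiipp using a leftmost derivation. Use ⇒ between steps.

P ⇒ pPp ⇒ ppPpp ⇒ ppiPipp ⇒ ppiiPiipp ⇒ ppiiiPiiipp ⇒ ppiiiiPiiiipp ⇒ ppiiiiiiiipp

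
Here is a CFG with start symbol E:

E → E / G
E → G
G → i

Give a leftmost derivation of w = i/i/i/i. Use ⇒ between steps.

E⇒E/G⇒E/G/G⇒E/G/G/G⇒G/G/G/G⇒i/G/G/G⇒i/i/G/G⇒i/i/i/G⇒i/i/i/i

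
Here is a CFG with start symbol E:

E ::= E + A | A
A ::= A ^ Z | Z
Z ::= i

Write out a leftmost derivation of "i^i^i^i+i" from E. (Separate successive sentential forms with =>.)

E => E+A => A+A => A^Z+A => A^Z^Z+A => A^Z^Z^Z+A => Z^Z^Z^Z+A => i^Z^Z^Z+A => i^i^Z^Z+A => i^i^i^Z+A => i^i^i^i+A => i^i^i^i+Z => i^i^i^i+i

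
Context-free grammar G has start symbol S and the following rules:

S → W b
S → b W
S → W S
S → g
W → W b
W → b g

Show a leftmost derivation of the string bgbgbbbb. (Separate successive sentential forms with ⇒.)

S ⇒ WS   [S → W S]
WS ⇒ bgS   [W → b g]
bgS ⇒ bgWb   [S → W b]
bgWb ⇒ bgWbb   [W → W b]
bgWbb ⇒ bgWbbb   [W → W b]
bgWbbb ⇒ bgWbbbb   [W → W b]
bgWbbbb ⇒ bgbgbbbb   [W → b g]

S ⇒ WS ⇒ bgS ⇒ bgWb ⇒ bgWbb ⇒ bgWbbb ⇒ bgWbbbb ⇒ bgbgbbbb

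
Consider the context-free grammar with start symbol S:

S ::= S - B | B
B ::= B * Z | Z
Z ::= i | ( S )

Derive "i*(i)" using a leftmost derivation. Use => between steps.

S=>B=>B*Z=>Z*Z=>i*Z=>i*(S)=>i*(B)=>i*(Z)=>i*(i)

S => B   [S ::= B]
B => B*Z   [B ::= B * Z]
B*Z => Z*Z   [B ::= Z]
Z*Z => i*Z   [Z ::= i]
i*Z => i*(S)   [Z ::= ( S )]
i*(S) => i*(B)   [S ::= B]
i*(B) => i*(Z)   [B ::= Z]
i*(Z) => i*(i)   [Z ::= i]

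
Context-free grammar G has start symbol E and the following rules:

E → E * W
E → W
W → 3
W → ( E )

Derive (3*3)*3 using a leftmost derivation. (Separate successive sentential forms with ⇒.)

E ⇒ E*W   [E → E * W]
E*W ⇒ W*W   [E → W]
W*W ⇒ (E)*W   [W → ( E )]
(E)*W ⇒ (E*W)*W   [E → E * W]
(E*W)*W ⇒ (W*W)*W   [E → W]
(W*W)*W ⇒ (3*W)*W   [W → 3]
(3*W)*W ⇒ (3*3)*W   [W → 3]
(3*3)*W ⇒ (3*3)*3   [W → 3]

E ⇒ E*W ⇒ W*W ⇒ (E)*W ⇒ (E*W)*W ⇒ (W*W)*W ⇒ (3*W)*W ⇒ (3*3)*W ⇒ (3*3)*3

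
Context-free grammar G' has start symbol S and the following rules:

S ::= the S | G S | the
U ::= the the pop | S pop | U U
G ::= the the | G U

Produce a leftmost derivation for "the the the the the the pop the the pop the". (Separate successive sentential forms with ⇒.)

S ⇒ G S ⇒ G U S ⇒ the the U S ⇒ the the U U S ⇒ the the S pop U S ⇒ the the G S pop U S ⇒ the the the the S pop U S ⇒ the the the the the S pop U S ⇒ the the the the the the pop U S ⇒ the the the the the the pop the the pop S ⇒ the the the the the the pop the the pop the

S ⇒ G S   [S ::= G S]
G S ⇒ G U S   [G ::= G U]
G U S ⇒ the the U S   [G ::= the the]
the the U S ⇒ the the U U S   [U ::= U U]
the the U U S ⇒ the the S pop U S   [U ::= S pop]
the the S pop U S ⇒ the the G S pop U S   [S ::= G S]
the the G S pop U S ⇒ the the the the S pop U S   [G ::= the the]
the the the the S pop U S ⇒ the the the the the S pop U S   [S ::= the S]
the the the the the S pop U S ⇒ the the the the the the pop U S   [S ::= the]
the the the the the the pop U S ⇒ the the the the the the pop the the pop S   [U ::= the the pop]
the the the the the the pop the the pop S ⇒ the the the the the the pop the the pop the   [S ::= the]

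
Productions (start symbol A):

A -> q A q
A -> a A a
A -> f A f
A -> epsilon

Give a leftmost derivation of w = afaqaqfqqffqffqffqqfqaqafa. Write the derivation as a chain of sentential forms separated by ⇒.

A ⇒ aAa   [A -> a A a]
aAa ⇒ afAfa   [A -> f A f]
afAfa ⇒ afaAafa   [A -> a A a]
afaAafa ⇒ afaqAqafa   [A -> q A q]
afaqAqafa ⇒ afaqaAaqafa   [A -> a A a]
afaqaAaqafa ⇒ afaqaqAqaqafa   [A -> q A q]
afaqaqAqaqafa ⇒ afaqaqfAfqaqafa   [A -> f A f]
afaqaqfAfqaqafa ⇒ afaqaqfqAqfqaqafa   [A -> q A q]
afaqaqfqAqfqaqafa ⇒ afaqaqfqqAqqfqaqafa   [A -> q A q]
afaqaqfqqAqqfqaqafa ⇒ afaqaqfqqfAfqqfqaqafa   [A -> f A f]
afaqaqfqqfAfqqfqaqafa ⇒ afaqaqfqqffAffqqfqaqafa   [A -> f A f]
afaqaqfqqffAffqqfqaqafa ⇒ afaqaqfqqffqAqffqqfqaqafa   [A -> q A q]
afaqaqfqqffqAqffqqfqaqafa ⇒ afaqaqfqqffqfAfqffqqfqaqafa   [A -> f A f]
afaqaqfqqffqfAfqffqqfqaqafa ⇒ afaqaqfqqffqffqffqqfqaqafa   [A -> epsilon]

A ⇒ aAa ⇒ afAfa ⇒ afaAafa ⇒ afaqAqafa ⇒ afaqaAaqafa ⇒ afaqaqAqaqafa ⇒ afaqaqfAfqaqafa ⇒ afaqaqfqAqfqaqafa ⇒ afaqaqfqqAqqfqaqafa ⇒ afaqaqfqqfAfqqfqaqafa ⇒ afaqaqfqqffAffqqfqaqafa ⇒ afaqaqfqqffqAqffqqfqaqafa ⇒ afaqaqfqqffqfAfqffqqfqaqafa ⇒ afaqaqfqqffqffqffqqfqaqafa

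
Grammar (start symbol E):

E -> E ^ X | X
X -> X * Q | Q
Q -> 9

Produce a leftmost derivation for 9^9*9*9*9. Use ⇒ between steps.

E ⇒ E^X ⇒ X^X ⇒ Q^X ⇒ 9^X ⇒ 9^X*Q ⇒ 9^X*Q*Q ⇒ 9^X*Q*Q*Q ⇒ 9^Q*Q*Q*Q ⇒ 9^9*Q*Q*Q ⇒ 9^9*9*Q*Q ⇒ 9^9*9*9*Q ⇒ 9^9*9*9*9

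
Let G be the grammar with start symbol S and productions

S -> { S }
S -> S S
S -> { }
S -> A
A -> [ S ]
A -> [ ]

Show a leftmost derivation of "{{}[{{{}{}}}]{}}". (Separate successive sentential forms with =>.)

S => {S} => {SS} => {SSS} => {{}SS} => {{}AS} => {{}[S]S} => {{}[{S}]S} => {{}[{{S}}]S} => {{}[{{SS}}]S} => {{}[{{{}S}}]S} => {{}[{{{}{}}}]S} => {{}[{{{}{}}}]{}}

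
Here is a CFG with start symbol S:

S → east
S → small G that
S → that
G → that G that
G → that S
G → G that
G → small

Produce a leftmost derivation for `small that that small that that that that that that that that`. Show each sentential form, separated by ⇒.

S ⇒ small G that ⇒ small G that that ⇒ small that G that that that ⇒ small that G that that that that ⇒ small that G that that that that that ⇒ small that that S that that that that that ⇒ small that that small G that that that that that that ⇒ small that that small that S that that that that that that ⇒ small that that small that that that that that that that that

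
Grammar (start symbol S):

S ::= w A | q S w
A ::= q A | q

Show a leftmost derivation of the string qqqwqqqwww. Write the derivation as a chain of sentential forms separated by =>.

S => qSw   [S ::= q S w]
qSw => qqSww   [S ::= q S w]
qqSww => qqqSwww   [S ::= q S w]
qqqSwww => qqqwAwww   [S ::= w A]
qqqwAwww => qqqwqAwww   [A ::= q A]
qqqwqAwww => qqqwqqAwww   [A ::= q A]
qqqwqqAwww => qqqwqqqwww   [A ::= q]

S=>qSw=>qqSww=>qqqSwww=>qqqwAwww=>qqqwqAwww=>qqqwqqAwww=>qqqwqqqwww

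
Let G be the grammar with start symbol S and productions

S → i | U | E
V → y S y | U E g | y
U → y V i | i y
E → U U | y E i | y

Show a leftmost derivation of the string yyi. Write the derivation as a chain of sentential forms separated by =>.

S => U   [S → U]
U => yVi   [U → y V i]
yVi => yyi   [V → y]

S=>U=>yVi=>yyi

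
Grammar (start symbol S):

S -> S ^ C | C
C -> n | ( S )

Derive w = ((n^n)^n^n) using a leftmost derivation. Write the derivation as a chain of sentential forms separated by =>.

S => C   [S -> C]
C => (S)   [C -> ( S )]
(S) => (S^C)   [S -> S ^ C]
(S^C) => (S^C^C)   [S -> S ^ C]
(S^C^C) => (C^C^C)   [S -> C]
(C^C^C) => ((S)^C^C)   [C -> ( S )]
((S)^C^C) => ((S^C)^C^C)   [S -> S ^ C]
((S^C)^C^C) => ((C^C)^C^C)   [S -> C]
((C^C)^C^C) => ((n^C)^C^C)   [C -> n]
((n^C)^C^C) => ((n^n)^C^C)   [C -> n]
((n^n)^C^C) => ((n^n)^n^C)   [C -> n]
((n^n)^n^C) => ((n^n)^n^n)   [C -> n]

S => C => (S) => (S^C) => (S^C^C) => (C^C^C) => ((S)^C^C) => ((S^C)^C^C) => ((C^C)^C^C) => ((n^C)^C^C) => ((n^n)^C^C) => ((n^n)^n^C) => ((n^n)^n^n)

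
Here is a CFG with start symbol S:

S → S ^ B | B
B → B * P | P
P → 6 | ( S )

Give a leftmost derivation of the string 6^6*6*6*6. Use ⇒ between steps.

S⇒S^B⇒B^B⇒P^B⇒6^B⇒6^B*P⇒6^B*P*P⇒6^B*P*P*P⇒6^P*P*P*P⇒6^6*P*P*P⇒6^6*6*P*P⇒6^6*6*6*P⇒6^6*6*6*6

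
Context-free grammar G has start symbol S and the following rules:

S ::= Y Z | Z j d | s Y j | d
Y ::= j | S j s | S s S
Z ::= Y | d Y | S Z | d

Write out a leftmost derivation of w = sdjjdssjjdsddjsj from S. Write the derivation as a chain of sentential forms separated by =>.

S=>sYj=>sSjsj=>sYZjsj=>sSsSZjsj=>sYZsSZjsj=>sSsSZsSZjsj=>sZjdsSZsSZjsj=>sdYjdsSZsSZjsj=>sdjjdsSZsSZjsj=>sdjjdssYjZsSZjsj=>sdjjdssjjZsSZjsj=>sdjjdssjjdsSZjsj=>sdjjdssjjdsdZjsj=>sdjjdssjjdsddjsj

S => sYj   [S ::= s Y j]
sYj => sSjsj   [Y ::= S j s]
sSjsj => sYZjsj   [S ::= Y Z]
sYZjsj => sSsSZjsj   [Y ::= S s S]
sSsSZjsj => sYZsSZjsj   [S ::= Y Z]
sYZsSZjsj => sSsSZsSZjsj   [Y ::= S s S]
sSsSZsSZjsj => sZjdsSZsSZjsj   [S ::= Z j d]
sZjdsSZsSZjsj => sdYjdsSZsSZjsj   [Z ::= d Y]
sdYjdsSZsSZjsj => sdjjdsSZsSZjsj   [Y ::= j]
sdjjdsSZsSZjsj => sdjjdssYjZsSZjsj   [S ::= s Y j]
sdjjdssYjZsSZjsj => sdjjdssjjZsSZjsj   [Y ::= j]
sdjjdssjjZsSZjsj => sdjjdssjjdsSZjsj   [Z ::= d]
sdjjdssjjdsSZjsj => sdjjdssjjdsdZjsj   [S ::= d]
sdjjdssjjdsdZjsj => sdjjdssjjdsddjsj   [Z ::= d]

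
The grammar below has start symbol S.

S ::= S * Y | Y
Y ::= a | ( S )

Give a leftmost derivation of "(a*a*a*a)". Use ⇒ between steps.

S ⇒ Y   [S ::= Y]
Y ⇒ (S)   [Y ::= ( S )]
(S) ⇒ (S*Y)   [S ::= S * Y]
(S*Y) ⇒ (S*Y*Y)   [S ::= S * Y]
(S*Y*Y) ⇒ (S*Y*Y*Y)   [S ::= S * Y]
(S*Y*Y*Y) ⇒ (Y*Y*Y*Y)   [S ::= Y]
(Y*Y*Y*Y) ⇒ (a*Y*Y*Y)   [Y ::= a]
(a*Y*Y*Y) ⇒ (a*a*Y*Y)   [Y ::= a]
(a*a*Y*Y) ⇒ (a*a*a*Y)   [Y ::= a]
(a*a*a*Y) ⇒ (a*a*a*a)   [Y ::= a]

S ⇒ Y ⇒ (S) ⇒ (S*Y) ⇒ (S*Y*Y) ⇒ (S*Y*Y*Y) ⇒ (Y*Y*Y*Y) ⇒ (a*Y*Y*Y) ⇒ (a*a*Y*Y) ⇒ (a*a*a*Y) ⇒ (a*a*a*a)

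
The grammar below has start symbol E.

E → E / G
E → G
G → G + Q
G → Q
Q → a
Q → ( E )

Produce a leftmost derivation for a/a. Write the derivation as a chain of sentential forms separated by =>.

E=>E/G=>G/G=>Q/G=>a/G=>a/Q=>a/a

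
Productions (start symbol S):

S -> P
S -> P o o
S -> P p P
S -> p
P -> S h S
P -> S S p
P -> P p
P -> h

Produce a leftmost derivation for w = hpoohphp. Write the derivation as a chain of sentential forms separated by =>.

S => P   [S -> P]
P => ShS   [P -> S h S]
ShS => PoohS   [S -> P o o]
PoohS => PpoohS   [P -> P p]
PpoohS => hpoohS   [P -> h]
hpoohS => hpoohP   [S -> P]
hpoohP => hpoohShS   [P -> S h S]
hpoohShS => hpoohphS   [S -> p]
hpoohphS => hpoohphp   [S -> p]

S=>P=>ShS=>PoohS=>PpoohS=>hpoohS=>hpoohP=>hpoohShS=>hpoohphS=>hpoohphp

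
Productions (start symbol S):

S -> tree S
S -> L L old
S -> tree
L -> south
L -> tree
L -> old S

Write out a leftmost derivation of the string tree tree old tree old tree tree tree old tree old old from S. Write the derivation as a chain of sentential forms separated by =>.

S => tree S => tree L L old => tree tree L old => tree tree old S old => tree tree old tree S old => tree tree old tree L L old old => tree tree old tree old S L old old => tree tree old tree old tree S L old old => tree tree old tree old tree L L old L old old => tree tree old tree old tree tree L old L old old => tree tree old tree old tree tree tree old L old old => tree tree old tree old tree tree tree old tree old old

S => tree S   [S -> tree S]
tree S => tree L L old   [S -> L L old]
tree L L old => tree tree L old   [L -> tree]
tree tree L old => tree tree old S old   [L -> old S]
tree tree old S old => tree tree old tree S old   [S -> tree S]
tree tree old tree S old => tree tree old tree L L old old   [S -> L L old]
tree tree old tree L L old old => tree tree old tree old S L old old   [L -> old S]
tree tree old tree old S L old old => tree tree old tree old tree S L old old   [S -> tree S]
tree tree old tree old tree S L old old => tree tree old tree old tree L L old L old old   [S -> L L old]
tree tree old tree old tree L L old L old old => tree tree old tree old tree tree L old L old old   [L -> tree]
tree tree old tree old tree tree L old L old old => tree tree old tree old tree tree tree old L old old   [L -> tree]
tree tree old tree old tree tree tree old L old old => tree tree old tree old tree tree tree old tree old old   [L -> tree]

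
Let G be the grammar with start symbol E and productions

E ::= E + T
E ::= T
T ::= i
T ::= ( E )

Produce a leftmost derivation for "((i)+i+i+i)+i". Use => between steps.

E => E+T => T+T => (E)+T => (E+T)+T => (E+T+T)+T => (E+T+T+T)+T => (T+T+T+T)+T => ((E)+T+T+T)+T => ((T)+T+T+T)+T => ((i)+T+T+T)+T => ((i)+i+T+T)+T => ((i)+i+i+T)+T => ((i)+i+i+i)+T => ((i)+i+i+i)+i

E => E+T   [E ::= E + T]
E+T => T+T   [E ::= T]
T+T => (E)+T   [T ::= ( E )]
(E)+T => (E+T)+T   [E ::= E + T]
(E+T)+T => (E+T+T)+T   [E ::= E + T]
(E+T+T)+T => (E+T+T+T)+T   [E ::= E + T]
(E+T+T+T)+T => (T+T+T+T)+T   [E ::= T]
(T+T+T+T)+T => ((E)+T+T+T)+T   [T ::= ( E )]
((E)+T+T+T)+T => ((T)+T+T+T)+T   [E ::= T]
((T)+T+T+T)+T => ((i)+T+T+T)+T   [T ::= i]
((i)+T+T+T)+T => ((i)+i+T+T)+T   [T ::= i]
((i)+i+T+T)+T => ((i)+i+i+T)+T   [T ::= i]
((i)+i+i+T)+T => ((i)+i+i+i)+T   [T ::= i]
((i)+i+i+i)+T => ((i)+i+i+i)+i   [T ::= i]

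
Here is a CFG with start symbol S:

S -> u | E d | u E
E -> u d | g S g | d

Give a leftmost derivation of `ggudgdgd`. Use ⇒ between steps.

S⇒Ed⇒gSgd⇒gEdgd⇒ggSgdgd⇒gguEgdgd⇒ggudgdgd

S ⇒ Ed   [S -> E d]
Ed ⇒ gSgd   [E -> g S g]
gSgd ⇒ gEdgd   [S -> E d]
gEdgd ⇒ ggSgdgd   [E -> g S g]
ggSgdgd ⇒ gguEgdgd   [S -> u E]
gguEgdgd ⇒ ggudgdgd   [E -> d]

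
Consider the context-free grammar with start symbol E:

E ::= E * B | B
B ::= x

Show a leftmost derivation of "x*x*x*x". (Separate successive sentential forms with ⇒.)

E ⇒ E*B ⇒ E*B*B ⇒ E*B*B*B ⇒ B*B*B*B ⇒ x*B*B*B ⇒ x*x*B*B ⇒ x*x*x*B ⇒ x*x*x*x

E ⇒ E*B   [E ::= E * B]
E*B ⇒ E*B*B   [E ::= E * B]
E*B*B ⇒ E*B*B*B   [E ::= E * B]
E*B*B*B ⇒ B*B*B*B   [E ::= B]
B*B*B*B ⇒ x*B*B*B   [B ::= x]
x*B*B*B ⇒ x*x*B*B   [B ::= x]
x*x*B*B ⇒ x*x*x*B   [B ::= x]
x*x*x*B ⇒ x*x*x*x   [B ::= x]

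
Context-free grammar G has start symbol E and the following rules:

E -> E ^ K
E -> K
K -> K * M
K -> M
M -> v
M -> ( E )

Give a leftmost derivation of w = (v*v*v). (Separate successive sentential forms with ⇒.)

E ⇒ K   [E -> K]
K ⇒ M   [K -> M]
M ⇒ (E)   [M -> ( E )]
(E) ⇒ (K)   [E -> K]
(K) ⇒ (K*M)   [K -> K * M]
(K*M) ⇒ (K*M*M)   [K -> K * M]
(K*M*M) ⇒ (M*M*M)   [K -> M]
(M*M*M) ⇒ (v*M*M)   [M -> v]
(v*M*M) ⇒ (v*v*M)   [M -> v]
(v*v*M) ⇒ (v*v*v)   [M -> v]

E⇒K⇒M⇒(E)⇒(K)⇒(K*M)⇒(K*M*M)⇒(M*M*M)⇒(v*M*M)⇒(v*v*M)⇒(v*v*v)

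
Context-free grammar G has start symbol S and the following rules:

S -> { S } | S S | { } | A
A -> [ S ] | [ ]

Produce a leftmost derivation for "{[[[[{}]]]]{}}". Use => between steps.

S => {S} => {SS} => {AS} => {[S]S} => {[A]S} => {[[S]]S} => {[[A]]S} => {[[[S]]]S} => {[[[A]]]S} => {[[[[S]]]]S} => {[[[[{}]]]]S} => {[[[[{}]]]]{}}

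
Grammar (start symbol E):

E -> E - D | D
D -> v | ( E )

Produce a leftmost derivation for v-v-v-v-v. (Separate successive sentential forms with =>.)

E => E-D => E-D-D => E-D-D-D => E-D-D-D-D => D-D-D-D-D => v-D-D-D-D => v-v-D-D-D => v-v-v-D-D => v-v-v-v-D => v-v-v-v-v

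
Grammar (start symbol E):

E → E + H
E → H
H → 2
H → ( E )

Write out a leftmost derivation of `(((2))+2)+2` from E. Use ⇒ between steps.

E ⇒ E+H ⇒ H+H ⇒ (E)+H ⇒ (E+H)+H ⇒ (H+H)+H ⇒ ((E)+H)+H ⇒ ((H)+H)+H ⇒ (((E))+H)+H ⇒ (((H))+H)+H ⇒ (((2))+H)+H ⇒ (((2))+2)+H ⇒ (((2))+2)+2

E ⇒ E+H   [E → E + H]
E+H ⇒ H+H   [E → H]
H+H ⇒ (E)+H   [H → ( E )]
(E)+H ⇒ (E+H)+H   [E → E + H]
(E+H)+H ⇒ (H+H)+H   [E → H]
(H+H)+H ⇒ ((E)+H)+H   [H → ( E )]
((E)+H)+H ⇒ ((H)+H)+H   [E → H]
((H)+H)+H ⇒ (((E))+H)+H   [H → ( E )]
(((E))+H)+H ⇒ (((H))+H)+H   [E → H]
(((H))+H)+H ⇒ (((2))+H)+H   [H → 2]
(((2))+H)+H ⇒ (((2))+2)+H   [H → 2]
(((2))+2)+H ⇒ (((2))+2)+2   [H → 2]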